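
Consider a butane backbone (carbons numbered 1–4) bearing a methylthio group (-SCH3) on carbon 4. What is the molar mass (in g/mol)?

Atom tally by fragment:
  CH3 → C:1 H:3
  CH2 → C:1 H:2
  CH2 → C:1 H:2
  CH2SCH3 → C:2 H:5 S:1
Element totals:
  C: 5
  H: 12
  S: 1
Molecular formula: C5H12S.
  M = 5(12.011) + 12(1.008) + 32.06
    = 60.055 + 12.096 + 32.060 = 104.211

104.21 g/mol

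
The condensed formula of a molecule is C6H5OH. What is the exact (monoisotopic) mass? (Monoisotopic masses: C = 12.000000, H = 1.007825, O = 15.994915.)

Atom tally by fragment:
  benzene ring core → C:6 H:6
  (− 1 ring H displaced by substituents)
  + OH → O:1 H:1
Element totals:
  C: 6
  H: 6
  O: 1
Molecular formula: C6H6O.
  M = 6(12.0) + 6(1.007825) + 15.994915
    = 72.000000 + 6.046950 + 15.994915 = 94.041865

94.0419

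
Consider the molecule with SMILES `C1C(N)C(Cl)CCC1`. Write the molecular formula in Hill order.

Atom tally by fragment:
  cyclohexane ring core → C:6 H:12
  (− 2 ring H displaced by substituents)
  + NH2 → N:1 H:2
  + Cl → Cl:1
Element totals:
  C: 6
  H: 12
  Cl: 1
  N: 1

C6H12ClN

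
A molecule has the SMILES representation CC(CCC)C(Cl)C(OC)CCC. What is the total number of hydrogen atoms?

Atom tally by fragment:
  CH3 → C:1 H:3
  CH(CH2CH2CH3) → C:4 H:8
  CH(Cl) → C:1 H:1 Cl:1
  CH(OCH3) → C:2 H:4 O:1
  CH2 → C:1 H:2
  CH2 → C:1 H:2
  CH3 → C:1 H:3
Element totals:
  C: 11
  H: 23
  Cl: 1
  O: 1

23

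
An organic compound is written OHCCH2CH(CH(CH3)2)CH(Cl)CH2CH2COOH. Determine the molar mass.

Element totals:
  C: 10
  H: 17
  Cl: 1
  O: 3
Molecular formula: C10H17ClO3.
  M = 10(12.011) + 17(1.008) + 35.45 + 3(15.999)
    = 120.110 + 17.136 + 35.450 + 47.997 = 220.693

220.69 g/mol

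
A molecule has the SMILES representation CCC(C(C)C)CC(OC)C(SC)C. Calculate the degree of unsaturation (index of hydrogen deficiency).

0

Atom tally by fragment:
  CH3 → C:1 H:3
  CH2 → C:1 H:2
  CH(CH(CH3)2) → C:4 H:8
  CH2 → C:1 H:2
  CH(OCH3) → C:2 H:4 O:1
  CH(SCH3) → C:2 H:4 S:1
  CH3 → C:1 H:3
Element totals:
  C: 12
  H: 26
  O: 1
  S: 1
Molecular formula: C12H26OS.
DoU = (2C + 2 + N − H − X) / 2 = (2·12 + 2 + 0 − 26 − 0) / 2 = 0.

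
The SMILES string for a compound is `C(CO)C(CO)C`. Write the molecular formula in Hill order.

Atom tally by fragment:
  HOCH2CH2 → C:2 H:5 O:1
  CH(CH2OH) → C:2 H:4 O:1
  CH3 → C:1 H:3
Element totals:
  C: 5
  H: 12
  O: 2

C5H12O2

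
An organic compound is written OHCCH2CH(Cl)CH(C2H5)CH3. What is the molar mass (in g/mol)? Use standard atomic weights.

Element totals:
  C: 7
  H: 13
  Cl: 1
  O: 1
Molecular formula: C7H13ClO.
  M = 7(12.011) + 13(1.008) + 35.45 + 15.999
    = 84.077 + 13.104 + 35.450 + 15.999 = 148.630

148.63 g/mol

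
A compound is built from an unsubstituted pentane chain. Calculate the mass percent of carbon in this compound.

83.24%

Atom tally by fragment:
  CH3 → C:1 H:3
  CH2 → C:1 H:2
  CH2 → C:1 H:2
  CH2 → C:1 H:2
  CH3 → C:1 H:3
Element totals:
  C: 5
  H: 12
Molecular formula: C5H12.
Molar mass = 72.151 g/mol.
Mass from C: 5 × 12.011 = 60.055 g/mol.
%C = 60.055 / 72.151 × 100 = 83.24%.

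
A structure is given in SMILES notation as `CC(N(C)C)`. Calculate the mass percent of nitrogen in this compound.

19.15%

Atom tally by fragment:
  CH3 → C:1 H:3
  CH2N(CH3)2 → C:3 H:8 N:1
Element totals:
  C: 4
  H: 11
  N: 1
Molecular formula: C4H11N.
Molar mass = 73.139 g/mol.
Mass from N: 1 × 14.007 = 14.007 g/mol.
%N = 14.007 / 73.139 × 100 = 19.15%.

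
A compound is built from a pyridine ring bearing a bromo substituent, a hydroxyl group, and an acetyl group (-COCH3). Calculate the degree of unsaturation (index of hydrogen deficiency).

5

Atom tally by fragment:
  pyridine ring core → C:5 H:5 N:1
  (− 3 ring H displaced by substituents)
  + Br → Br:1
  + OH → O:1 H:1
  + COCH3 → C:2 H:3 O:1
Element totals:
  C: 7
  H: 6
  Br: 1
  N: 1
  O: 2
Molecular formula: C7H6BrNO2.
DoU = (2C + 2 + N − H − X) / 2 = (2·7 + 2 + 1 − 6 − 1) / 2 = 5.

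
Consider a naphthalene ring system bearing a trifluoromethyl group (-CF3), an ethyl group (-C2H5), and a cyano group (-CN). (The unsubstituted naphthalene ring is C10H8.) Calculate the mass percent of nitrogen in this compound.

Atom tally by fragment:
  naphthalene ring system core → C:10 H:8
  (− 3 ring H displaced by substituents)
  + CF3 → C:1 F:3
  + C2H5 → C:2 H:5
  + CN → C:1 N:1
Element totals:
  C: 14
  H: 10
  F: 3
  N: 1
Molecular formula: C14H10F3N.
Molar mass = 249.235 g/mol.
Mass from N: 1 × 14.007 = 14.007 g/mol.
%N = 14.007 / 249.235 × 100 = 5.62%.

5.62%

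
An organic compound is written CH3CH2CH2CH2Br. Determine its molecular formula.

C4H9Br

Atom tally by fragment:
  CH3 → C:1 H:3
  CH2 → C:1 H:2
  CH2 → C:1 H:2
  CH2Br → C:1 H:2 Br:1
Element totals:
  C: 4
  H: 9
  Br: 1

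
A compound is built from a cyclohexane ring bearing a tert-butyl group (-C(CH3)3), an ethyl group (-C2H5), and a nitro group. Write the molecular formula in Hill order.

C12H23NO2

Atom tally by fragment:
  cyclohexane ring core → C:6 H:12
  (− 3 ring H displaced by substituents)
  + C(CH3)3 → C:4 H:9
  + C2H5 → C:2 H:5
  + NO2 → N:1 O:2
Element totals:
  C: 12
  H: 23
  N: 1
  O: 2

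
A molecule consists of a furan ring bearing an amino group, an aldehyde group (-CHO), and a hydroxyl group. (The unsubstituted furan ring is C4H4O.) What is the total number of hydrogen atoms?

5

Atom tally by fragment:
  furan ring core → C:4 H:4 O:1
  (− 3 ring H displaced by substituents)
  + NH2 → N:1 H:2
  + CHO → C:1 H:1 O:1
  + OH → O:1 H:1
Element totals:
  C: 5
  H: 5
  N: 1
  O: 3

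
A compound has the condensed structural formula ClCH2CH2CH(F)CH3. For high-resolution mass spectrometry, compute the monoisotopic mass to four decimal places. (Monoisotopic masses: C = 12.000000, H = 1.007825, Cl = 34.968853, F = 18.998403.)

Element totals:
  C: 4
  H: 8
  Cl: 1
  F: 1
Molecular formula: C4H8ClF.
  M = 4(12.0) + 8(1.007825) + 34.968853 + 18.998403
    = 48.000000 + 8.062600 + 34.968853 + 18.998403 = 110.029856

110.0299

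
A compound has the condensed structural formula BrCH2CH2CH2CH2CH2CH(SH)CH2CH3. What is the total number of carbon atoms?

Element totals:
  C: 8
  H: 17
  Br: 1
  S: 1

8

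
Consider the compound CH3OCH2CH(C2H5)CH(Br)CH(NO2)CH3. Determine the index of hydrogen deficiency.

1

Atom tally by fragment:
  CH3OCH2 → C:2 H:5 O:1
  CH(C2H5) → C:3 H:6
  CH(Br) → C:1 H:1 Br:1
  CH(NO2) → C:1 H:1 N:1 O:2
  CH3 → C:1 H:3
Element totals:
  C: 8
  H: 16
  Br: 1
  N: 1
  O: 3
Molecular formula: C8H16BrNO3.
DoU = (2C + 2 + N − H − X) / 2 = (2·8 + 2 + 1 − 16 − 1) / 2 = 1.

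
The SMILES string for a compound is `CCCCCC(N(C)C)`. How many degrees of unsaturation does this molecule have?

0

Atom tally by fragment:
  CH3 → C:1 H:3
  CH2 → C:1 H:2
  CH2 → C:1 H:2
  CH2 → C:1 H:2
  CH2 → C:1 H:2
  CH2N(CH3)2 → C:3 H:8 N:1
Element totals:
  C: 8
  H: 19
  N: 1
Molecular formula: C8H19N.
DoU = (2C + 2 + N − H − X) / 2 = (2·8 + 2 + 1 − 19 − 0) / 2 = 0.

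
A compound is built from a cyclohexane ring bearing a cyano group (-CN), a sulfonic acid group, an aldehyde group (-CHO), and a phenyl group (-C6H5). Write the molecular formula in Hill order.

Atom tally by fragment:
  cyclohexane ring core → C:6 H:12
  (− 4 ring H displaced by substituents)
  + CN → C:1 N:1
  + SO3H → S:1 O:3 H:1
  + CHO → C:1 H:1 O:1
  + C6H5 → C:6 H:5
Element totals:
  C: 14
  H: 15
  N: 1
  O: 4
  S: 1

C14H15NO4S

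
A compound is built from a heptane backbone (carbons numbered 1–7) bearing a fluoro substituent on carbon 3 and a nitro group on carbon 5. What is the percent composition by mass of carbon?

Atom tally by fragment:
  CH3 → C:1 H:3
  CH2 → C:1 H:2
  CH(F) → C:1 H:1 F:1
  CH2 → C:1 H:2
  CH(NO2) → C:1 H:1 N:1 O:2
  CH2 → C:1 H:2
  CH3 → C:1 H:3
Element totals:
  C: 7
  H: 14
  F: 1
  N: 1
  O: 2
Molecular formula: C7H14FNO2.
Molar mass = 163.192 g/mol.
Mass from C: 7 × 12.011 = 84.077 g/mol.
%C = 84.077 / 163.192 × 100 = 51.52%.

51.52%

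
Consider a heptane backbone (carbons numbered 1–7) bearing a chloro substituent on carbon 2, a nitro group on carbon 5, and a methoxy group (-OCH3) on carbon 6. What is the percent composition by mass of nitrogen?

6.68%

Atom tally by fragment:
  CH3 → C:1 H:3
  CH(Cl) → C:1 H:1 Cl:1
  CH2 → C:1 H:2
  CH2 → C:1 H:2
  CH(NO2) → C:1 H:1 N:1 O:2
  CH(OCH3) → C:2 H:4 O:1
  CH3 → C:1 H:3
Element totals:
  C: 8
  H: 16
  Cl: 1
  N: 1
  O: 3
Molecular formula: C8H16ClNO3.
Molar mass = 209.670 g/mol.
Mass from N: 1 × 14.007 = 14.007 g/mol.
%N = 14.007 / 209.670 × 100 = 6.68%.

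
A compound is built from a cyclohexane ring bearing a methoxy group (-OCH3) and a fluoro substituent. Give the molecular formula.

Atom tally by fragment:
  cyclohexane ring core → C:6 H:12
  (− 2 ring H displaced by substituents)
  + OCH3 → C:1 H:3 O:1
  + F → F:1
Element totals:
  C: 7
  H: 13
  F: 1
  O: 1

C7H13FO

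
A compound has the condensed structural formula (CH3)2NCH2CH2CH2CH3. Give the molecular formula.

C6H15N

Atom tally by fragment:
  (CH3)2NCH2 → C:3 H:8 N:1
  CH2 → C:1 H:2
  CH2 → C:1 H:2
  CH3 → C:1 H:3
Element totals:
  C: 6
  H: 15
  N: 1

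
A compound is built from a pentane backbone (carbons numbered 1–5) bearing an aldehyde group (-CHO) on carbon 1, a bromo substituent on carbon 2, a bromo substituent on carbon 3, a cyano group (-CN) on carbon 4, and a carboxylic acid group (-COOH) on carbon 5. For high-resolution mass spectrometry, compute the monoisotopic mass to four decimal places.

Atom tally by fragment:
  OHCCH2 → C:2 H:3 O:1
  CH(Br) → C:1 H:1 Br:1
  CH(Br) → C:1 H:1 Br:1
  CH(CN) → C:2 H:1 N:1
  CH2COOH → C:2 H:3 O:2
Element totals:
  C: 8
  H: 9
  Br: 2
  N: 1
  O: 3
Molecular formula: C8H9Br2NO3.
  M = 8(12.0) + 9(1.007825) + 2(78.918338) + 14.003074 + 3(15.994915)
    = 96.000000 + 9.070425 + 157.836676 + 14.003074 + 47.984745 = 324.894920

324.8949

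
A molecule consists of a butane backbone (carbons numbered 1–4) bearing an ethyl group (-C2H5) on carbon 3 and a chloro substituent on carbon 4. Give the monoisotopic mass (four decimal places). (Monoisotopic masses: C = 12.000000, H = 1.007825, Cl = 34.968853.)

Atom tally by fragment:
  CH3 → C:1 H:3
  CH2 → C:1 H:2
  CH(C2H5) → C:3 H:6
  CH2Cl → C:1 H:2 Cl:1
Element totals:
  C: 6
  H: 13
  Cl: 1
Molecular formula: C6H13Cl.
  M = 6(12.0) + 13(1.007825) + 34.968853
    = 72.000000 + 13.101725 + 34.968853 = 120.070578

120.0706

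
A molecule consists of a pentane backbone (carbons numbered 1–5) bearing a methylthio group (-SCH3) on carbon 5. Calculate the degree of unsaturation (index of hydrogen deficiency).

Atom tally by fragment:
  CH3 → C:1 H:3
  CH2 → C:1 H:2
  CH2 → C:1 H:2
  CH2 → C:1 H:2
  CH2SCH3 → C:2 H:5 S:1
Element totals:
  C: 6
  H: 14
  S: 1
Molecular formula: C6H14S.
DoU = (2C + 2 + N − H − X) / 2 = (2·6 + 2 + 0 − 14 − 0) / 2 = 0.

0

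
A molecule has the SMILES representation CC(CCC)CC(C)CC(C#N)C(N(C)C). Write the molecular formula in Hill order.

C14H28N2

Atom tally by fragment:
  CH3 → C:1 H:3
  CH(CH2CH2CH3) → C:4 H:8
  CH2 → C:1 H:2
  CH(CH3) → C:2 H:4
  CH2 → C:1 H:2
  CH(CN) → C:2 H:1 N:1
  CH2N(CH3)2 → C:3 H:8 N:1
Element totals:
  C: 14
  H: 28
  N: 2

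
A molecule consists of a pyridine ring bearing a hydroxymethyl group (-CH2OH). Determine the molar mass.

Atom tally by fragment:
  pyridine ring core → C:5 H:5 N:1
  (− 1 ring H displaced by substituents)
  + CH2OH → C:1 H:3 O:1
Element totals:
  C: 6
  H: 7
  N: 1
  O: 1
Molecular formula: C6H7NO.
  M = 6(12.011) + 7(1.008) + 14.007 + 15.999
    = 72.066 + 7.056 + 14.007 + 15.999 = 109.128

109.13 g/mol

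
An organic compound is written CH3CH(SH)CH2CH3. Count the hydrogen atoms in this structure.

10

Atom tally by fragment:
  CH3 → C:1 H:3
  CH(SH) → C:1 H:2 S:1
  CH2 → C:1 H:2
  CH3 → C:1 H:3
Element totals:
  C: 4
  H: 10
  S: 1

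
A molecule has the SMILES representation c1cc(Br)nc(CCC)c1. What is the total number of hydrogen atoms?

10

Atom tally by fragment:
  pyridine ring core → C:5 H:5 N:1
  (− 2 ring H displaced by substituents)
  + Br → Br:1
  + CH2CH2CH3 → C:3 H:7
Element totals:
  C: 8
  H: 10
  Br: 1
  N: 1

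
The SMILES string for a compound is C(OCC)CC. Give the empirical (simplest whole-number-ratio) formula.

C5H12O

Atom tally by fragment:
  C2H5OCH2 → C:3 H:7 O:1
  CH2 → C:1 H:2
  CH3 → C:1 H:3
Element totals:
  C: 5
  H: 12
  O: 1
Molecular formula: C5H12O.
gcd of subscripts (5, 12, 1) = 1, so the empirical formula equals the molecular formula.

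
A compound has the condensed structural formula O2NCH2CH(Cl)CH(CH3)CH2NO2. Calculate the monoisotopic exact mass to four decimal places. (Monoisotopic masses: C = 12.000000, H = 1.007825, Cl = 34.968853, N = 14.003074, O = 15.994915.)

196.0251

Atom tally by fragment:
  O2NCH2 → C:1 H:2 N:1 O:2
  CH(Cl) → C:1 H:1 Cl:1
  CH(CH3) → C:2 H:4
  CH2NO2 → C:1 H:2 N:1 O:2
Element totals:
  C: 5
  H: 9
  Cl: 1
  N: 2
  O: 4
Molecular formula: C5H9ClN2O4.
  M = 5(12.0) + 9(1.007825) + 34.968853 + 2(14.003074) + 4(15.994915)
    = 60.000000 + 9.070425 + 34.968853 + 28.006148 + 63.979660 = 196.025086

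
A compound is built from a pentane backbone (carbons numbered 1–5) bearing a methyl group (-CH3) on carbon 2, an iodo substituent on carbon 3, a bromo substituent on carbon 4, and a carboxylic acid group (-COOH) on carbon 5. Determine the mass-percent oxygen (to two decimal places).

Atom tally by fragment:
  CH3 → C:1 H:3
  CH(CH3) → C:2 H:4
  CH(I) → C:1 H:1 I:1
  CH(Br) → C:1 H:1 Br:1
  CH2COOH → C:2 H:3 O:2
Element totals:
  C: 7
  H: 12
  Br: 1
  I: 1
  O: 2
Molecular formula: C7H12BrIO2.
Molar mass = 334.979 g/mol.
Mass from O: 2 × 15.999 = 31.998 g/mol.
%O = 31.998 / 334.979 × 100 = 9.55%.

9.55%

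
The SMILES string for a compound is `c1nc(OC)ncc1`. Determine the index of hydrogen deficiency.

Atom tally by fragment:
  pyrimidine ring core → C:4 H:4 N:2
  (− 1 ring H displaced by substituents)
  + OCH3 → C:1 H:3 O:1
Element totals:
  C: 5
  H: 6
  N: 2
  O: 1
Molecular formula: C5H6N2O.
DoU = (2C + 2 + N − H − X) / 2 = (2·5 + 2 + 2 − 6 − 0) / 2 = 4.

4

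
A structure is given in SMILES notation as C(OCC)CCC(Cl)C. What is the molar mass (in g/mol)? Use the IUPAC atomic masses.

Atom tally by fragment:
  C2H5OCH2 → C:3 H:7 O:1
  CH2 → C:1 H:2
  CH2 → C:1 H:2
  CH(Cl) → C:1 H:1 Cl:1
  CH3 → C:1 H:3
Element totals:
  C: 7
  H: 15
  Cl: 1
  O: 1
Molecular formula: C7H15ClO.
  M = 7(12.011) + 15(1.008) + 35.45 + 15.999
    = 84.077 + 15.120 + 35.450 + 15.999 = 150.646

150.65 g/mol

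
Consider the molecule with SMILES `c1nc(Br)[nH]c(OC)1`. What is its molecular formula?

C4H5BrN2O

Atom tally by fragment:
  imidazole ring core → C:3 H:4 N:2
  (− 2 ring H displaced by substituents)
  + Br → Br:1
  + OCH3 → C:1 H:3 O:1
Element totals:
  C: 4
  H: 5
  Br: 1
  N: 2
  O: 1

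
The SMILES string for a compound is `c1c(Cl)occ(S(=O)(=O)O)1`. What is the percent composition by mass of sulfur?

Atom tally by fragment:
  furan ring core → C:4 H:4 O:1
  (− 2 ring H displaced by substituents)
  + Cl → Cl:1
  + SO3H → S:1 O:3 H:1
Element totals:
  C: 4
  H: 3
  Cl: 1
  O: 4
  S: 1
Molecular formula: C4H3ClO4S.
Molar mass = 182.574 g/mol.
Mass from S: 1 × 32.06 = 32.060 g/mol.
%S = 32.060 / 182.574 × 100 = 17.56%.

17.56%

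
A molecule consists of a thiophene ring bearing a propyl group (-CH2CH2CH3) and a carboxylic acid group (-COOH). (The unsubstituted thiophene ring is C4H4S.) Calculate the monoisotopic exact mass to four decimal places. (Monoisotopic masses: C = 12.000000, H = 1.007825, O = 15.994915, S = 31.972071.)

170.0402

Atom tally by fragment:
  thiophene ring core → C:4 H:4 S:1
  (− 2 ring H displaced by substituents)
  + CH2CH2CH3 → C:3 H:7
  + COOH → C:1 H:1 O:2
Element totals:
  C: 8
  H: 10
  O: 2
  S: 1
Molecular formula: C8H10O2S.
  M = 8(12.0) + 10(1.007825) + 2(15.994915) + 31.972071
    = 96.000000 + 10.078250 + 31.989830 + 31.972071 = 170.040151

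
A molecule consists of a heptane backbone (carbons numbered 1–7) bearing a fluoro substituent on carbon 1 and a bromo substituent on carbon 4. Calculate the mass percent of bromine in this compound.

40.54%

Atom tally by fragment:
  FCH2 → C:1 H:2 F:1
  CH2 → C:1 H:2
  CH2 → C:1 H:2
  CH(Br) → C:1 H:1 Br:1
  CH2 → C:1 H:2
  CH2 → C:1 H:2
  CH3 → C:1 H:3
Element totals:
  C: 7
  H: 14
  Br: 1
  F: 1
Molecular formula: C7H14BrF.
Molar mass = 197.091 g/mol.
Mass from Br: 1 × 79.904 = 79.904 g/mol.
%Br = 79.904 / 197.091 × 100 = 40.54%.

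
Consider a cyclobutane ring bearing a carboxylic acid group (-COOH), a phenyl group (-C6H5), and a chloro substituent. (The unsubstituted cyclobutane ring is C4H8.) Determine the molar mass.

210.66 g/mol

Atom tally by fragment:
  cyclobutane ring core → C:4 H:8
  (− 3 ring H displaced by substituents)
  + COOH → C:1 H:1 O:2
  + C6H5 → C:6 H:5
  + Cl → Cl:1
Element totals:
  C: 11
  H: 11
  Cl: 1
  O: 2
Molecular formula: C11H11ClO2.
  M = 11(12.011) + 11(1.008) + 35.45 + 2(15.999)
    = 132.121 + 11.088 + 35.450 + 31.998 = 210.657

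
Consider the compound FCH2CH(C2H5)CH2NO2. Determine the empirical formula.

C5H10FNO2

Element totals:
  C: 5
  H: 10
  F: 1
  N: 1
  O: 2
Molecular formula: C5H10FNO2.
gcd of subscripts (5, 1, 10, 1, 2) = 1, so the empirical formula equals the molecular formula.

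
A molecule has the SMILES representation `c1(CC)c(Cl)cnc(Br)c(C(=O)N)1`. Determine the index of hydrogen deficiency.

Atom tally by fragment:
  pyridine ring core → C:5 H:5 N:1
  (− 4 ring H displaced by substituents)
  + C2H5 → C:2 H:5
  + Cl → Cl:1
  + Br → Br:1
  + CONH2 → C:1 H:2 O:1 N:1
Element totals:
  C: 8
  H: 8
  Br: 1
  Cl: 1
  N: 2
  O: 1
Molecular formula: C8H8BrClN2O.
DoU = (2C + 2 + N − H − X) / 2 = (2·8 + 2 + 2 − 8 − 2) / 2 = 5.

5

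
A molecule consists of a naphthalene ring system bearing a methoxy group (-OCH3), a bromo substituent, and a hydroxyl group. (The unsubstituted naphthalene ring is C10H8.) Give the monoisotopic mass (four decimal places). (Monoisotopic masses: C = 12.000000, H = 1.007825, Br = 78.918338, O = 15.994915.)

251.9786

Atom tally by fragment:
  naphthalene ring system core → C:10 H:8
  (− 3 ring H displaced by substituents)
  + OCH3 → C:1 H:3 O:1
  + Br → Br:1
  + OH → O:1 H:1
Element totals:
  C: 11
  H: 9
  Br: 1
  O: 2
Molecular formula: C11H9BrO2.
  M = 11(12.0) + 9(1.007825) + 78.918338 + 2(15.994915)
    = 132.000000 + 9.070425 + 78.918338 + 31.989830 = 251.978593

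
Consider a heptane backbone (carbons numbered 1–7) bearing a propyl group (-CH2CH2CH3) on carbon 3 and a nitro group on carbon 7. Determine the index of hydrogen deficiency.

1

Atom tally by fragment:
  CH3 → C:1 H:3
  CH2 → C:1 H:2
  CH(CH2CH2CH3) → C:4 H:8
  CH2 → C:1 H:2
  CH2 → C:1 H:2
  CH2 → C:1 H:2
  CH2NO2 → C:1 H:2 N:1 O:2
Element totals:
  C: 10
  H: 21
  N: 1
  O: 2
Molecular formula: C10H21NO2.
DoU = (2C + 2 + N − H − X) / 2 = (2·10 + 2 + 1 − 21 − 0) / 2 = 1.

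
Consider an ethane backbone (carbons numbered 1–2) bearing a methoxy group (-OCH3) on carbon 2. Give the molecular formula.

C3H8O

Atom tally by fragment:
  CH3 → C:1 H:3
  CH2OCH3 → C:2 H:5 O:1
Element totals:
  C: 3
  H: 8
  O: 1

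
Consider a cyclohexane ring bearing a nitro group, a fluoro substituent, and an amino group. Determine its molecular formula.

Atom tally by fragment:
  cyclohexane ring core → C:6 H:12
  (− 3 ring H displaced by substituents)
  + NO2 → N:1 O:2
  + F → F:1
  + NH2 → N:1 H:2
Element totals:
  C: 6
  H: 11
  F: 1
  N: 2
  O: 2

C6H11FN2O2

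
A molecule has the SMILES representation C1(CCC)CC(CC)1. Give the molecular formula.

Atom tally by fragment:
  cyclopropane ring core → C:3 H:6
  (− 2 ring H displaced by substituents)
  + CH2CH2CH3 → C:3 H:7
  + C2H5 → C:2 H:5
Element totals:
  C: 8
  H: 16

C8H16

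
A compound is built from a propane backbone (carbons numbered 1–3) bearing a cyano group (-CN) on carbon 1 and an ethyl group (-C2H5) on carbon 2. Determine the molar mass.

97.16 g/mol

Atom tally by fragment:
  NCCH2 → C:2 H:2 N:1
  CH(C2H5) → C:3 H:6
  CH3 → C:1 H:3
Element totals:
  C: 6
  H: 11
  N: 1
Molecular formula: C6H11N.
  M = 6(12.011) + 11(1.008) + 14.007
    = 72.066 + 11.088 + 14.007 = 97.161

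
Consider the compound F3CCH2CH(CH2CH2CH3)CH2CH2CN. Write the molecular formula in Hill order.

C9H14F3N

Atom tally by fragment:
  F3CCH2 → C:2 H:2 F:3
  CH(CH2CH2CH3) → C:4 H:8
  CH2 → C:1 H:2
  CH2CN → C:2 H:2 N:1
Element totals:
  C: 9
  H: 14
  F: 3
  N: 1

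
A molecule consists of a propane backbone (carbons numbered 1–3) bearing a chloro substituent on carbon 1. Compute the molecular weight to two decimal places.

78.54 g/mol

Atom tally by fragment:
  ClCH2 → C:1 H:2 Cl:1
  CH2 → C:1 H:2
  CH3 → C:1 H:3
Element totals:
  C: 3
  H: 7
  Cl: 1
Molecular formula: C3H7Cl.
  M = 3(12.011) + 7(1.008) + 35.45
    = 36.033 + 7.056 + 35.450 = 78.539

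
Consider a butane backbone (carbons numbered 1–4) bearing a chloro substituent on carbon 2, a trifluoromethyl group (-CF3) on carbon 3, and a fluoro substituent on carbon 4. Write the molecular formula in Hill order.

C5H7ClF4

Atom tally by fragment:
  CH3 → C:1 H:3
  CH(Cl) → C:1 H:1 Cl:1
  CH(CF3) → C:2 H:1 F:3
  CH2F → C:1 H:2 F:1
Element totals:
  C: 5
  H: 7
  Cl: 1
  F: 4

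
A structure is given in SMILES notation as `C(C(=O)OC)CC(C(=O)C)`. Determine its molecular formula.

C7H12O3

Atom tally by fragment:
  CH3OOCCH2 → C:3 H:5 O:2
  CH2 → C:1 H:2
  CH2COCH3 → C:3 H:5 O:1
Element totals:
  C: 7
  H: 12
  O: 3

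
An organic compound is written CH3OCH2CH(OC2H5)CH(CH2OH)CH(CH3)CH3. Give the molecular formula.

Element totals:
  C: 10
  H: 22
  O: 3

C10H22O3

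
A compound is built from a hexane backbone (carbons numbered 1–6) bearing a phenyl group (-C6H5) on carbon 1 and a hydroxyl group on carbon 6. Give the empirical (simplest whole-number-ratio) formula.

C12H18O

Atom tally by fragment:
  C6H5CH2 → C:7 H:7
  CH2 → C:1 H:2
  CH2 → C:1 H:2
  CH2 → C:1 H:2
  CH2 → C:1 H:2
  CH2OH → C:1 H:3 O:1
Element totals:
  C: 12
  H: 18
  O: 1
Molecular formula: C12H18O.
gcd of subscripts (12, 18, 1) = 1, so the empirical formula equals the molecular formula.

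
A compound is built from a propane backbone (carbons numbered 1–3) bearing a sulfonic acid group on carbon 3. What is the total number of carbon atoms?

Atom tally by fragment:
  CH3 → C:1 H:3
  CH2 → C:1 H:2
  CH2SO3H → C:1 H:3 S:1 O:3
Element totals:
  C: 3
  H: 8
  O: 3
  S: 1

3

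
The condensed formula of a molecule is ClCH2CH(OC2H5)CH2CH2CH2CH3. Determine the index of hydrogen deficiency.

Atom tally by fragment:
  ClCH2 → C:1 H:2 Cl:1
  CH(OC2H5) → C:3 H:6 O:1
  CH2 → C:1 H:2
  CH2 → C:1 H:2
  CH2 → C:1 H:2
  CH3 → C:1 H:3
Element totals:
  C: 8
  H: 17
  Cl: 1
  O: 1
Molecular formula: C8H17ClO.
DoU = (2C + 2 + N − H − X) / 2 = (2·8 + 2 + 0 − 17 − 1) / 2 = 0.

0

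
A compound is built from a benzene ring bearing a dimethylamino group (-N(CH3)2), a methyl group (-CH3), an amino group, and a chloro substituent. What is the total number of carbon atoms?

Atom tally by fragment:
  benzene ring core → C:6 H:6
  (− 4 ring H displaced by substituents)
  + N(CH3)2 → N:1 C:2 H:6
  + CH3 → C:1 H:3
  + NH2 → N:1 H:2
  + Cl → Cl:1
Element totals:
  C: 9
  H: 13
  Cl: 1
  N: 2

9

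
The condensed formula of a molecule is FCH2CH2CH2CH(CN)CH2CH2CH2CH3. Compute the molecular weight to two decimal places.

157.23 g/mol

Atom tally by fragment:
  FCH2 → C:1 H:2 F:1
  CH2 → C:1 H:2
  CH2 → C:1 H:2
  CH(CN) → C:2 H:1 N:1
  CH2 → C:1 H:2
  CH2 → C:1 H:2
  CH2 → C:1 H:2
  CH3 → C:1 H:3
Element totals:
  C: 9
  H: 16
  F: 1
  N: 1
Molecular formula: C9H16FN.
  M = 9(12.011) + 16(1.008) + 18.998 + 14.007
    = 108.099 + 16.128 + 18.998 + 14.007 = 157.232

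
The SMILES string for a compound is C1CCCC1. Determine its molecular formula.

C5H10

Atom tally by fragment:
  cyclopentane ring core → C:5 H:10
Element totals:
  C: 5
  H: 10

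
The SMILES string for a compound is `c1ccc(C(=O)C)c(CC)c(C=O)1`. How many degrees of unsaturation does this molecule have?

Atom tally by fragment:
  benzene ring core → C:6 H:6
  (− 3 ring H displaced by substituents)
  + COCH3 → C:2 H:3 O:1
  + C2H5 → C:2 H:5
  + CHO → C:1 H:1 O:1
Element totals:
  C: 11
  H: 12
  O: 2
Molecular formula: C11H12O2.
DoU = (2C + 2 + N − H − X) / 2 = (2·11 + 2 + 0 − 12 − 0) / 2 = 6.

6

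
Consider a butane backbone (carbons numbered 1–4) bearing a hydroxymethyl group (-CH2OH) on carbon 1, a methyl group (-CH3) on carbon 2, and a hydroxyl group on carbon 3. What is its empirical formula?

Atom tally by fragment:
  HOCH2CH2 → C:2 H:5 O:1
  CH(CH3) → C:2 H:4
  CH(OH) → C:1 H:2 O:1
  CH3 → C:1 H:3
Element totals:
  C: 6
  H: 14
  O: 2
Molecular formula: C6H14O2.
gcd of subscripts = 2; dividing each by 2:
  C: 6/2 = 3
  H: 14/2 = 7
  O: 2/2 = 1

C3H7O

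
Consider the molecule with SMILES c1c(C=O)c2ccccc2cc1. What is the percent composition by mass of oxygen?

10.24%

Atom tally by fragment:
  naphthalene ring system core → C:10 H:8
  (− 1 ring H displaced by substituents)
  + CHO → C:1 H:1 O:1
Element totals:
  C: 11
  H: 8
  O: 1
Molecular formula: C11H8O.
Molar mass = 156.184 g/mol.
Mass from O: 1 × 15.999 = 15.999 g/mol.
%O = 15.999 / 156.184 × 100 = 10.24%.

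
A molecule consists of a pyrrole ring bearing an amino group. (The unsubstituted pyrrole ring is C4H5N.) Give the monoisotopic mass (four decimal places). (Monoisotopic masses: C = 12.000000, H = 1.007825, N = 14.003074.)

Atom tally by fragment:
  pyrrole ring core → C:4 H:5 N:1
  (− 1 ring H displaced by substituents)
  + NH2 → N:1 H:2
Element totals:
  C: 4
  H: 6
  N: 2
Molecular formula: C4H6N2.
  M = 4(12.0) + 6(1.007825) + 2(14.003074)
    = 48.000000 + 6.046950 + 28.006148 = 82.053098

82.0531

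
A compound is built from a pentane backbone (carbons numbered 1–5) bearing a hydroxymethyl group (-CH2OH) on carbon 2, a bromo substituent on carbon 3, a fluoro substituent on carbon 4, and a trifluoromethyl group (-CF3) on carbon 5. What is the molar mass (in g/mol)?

Atom tally by fragment:
  CH3 → C:1 H:3
  CH(CH2OH) → C:2 H:4 O:1
  CH(Br) → C:1 H:1 Br:1
  CH(F) → C:1 H:1 F:1
  CH2CF3 → C:2 H:2 F:3
Element totals:
  C: 7
  H: 11
  Br: 1
  F: 4
  O: 1
Molecular formula: C7H11BrF4O.
  M = 7(12.011) + 11(1.008) + 79.904 + 4(18.998) + 15.999
    = 84.077 + 11.088 + 79.904 + 75.992 + 15.999 = 267.060

267.06 g/mol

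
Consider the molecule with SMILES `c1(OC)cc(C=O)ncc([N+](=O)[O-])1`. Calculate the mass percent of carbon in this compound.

46.16%

Atom tally by fragment:
  pyridine ring core → C:5 H:5 N:1
  (− 3 ring H displaced by substituents)
  + OCH3 → C:1 H:3 O:1
  + CHO → C:1 H:1 O:1
  + NO2 → N:1 O:2
Element totals:
  C: 7
  H: 6
  N: 2
  O: 4
Molecular formula: C7H6N2O4.
Molar mass = 182.135 g/mol.
Mass from C: 7 × 12.011 = 84.077 g/mol.
%C = 84.077 / 182.135 × 100 = 46.16%.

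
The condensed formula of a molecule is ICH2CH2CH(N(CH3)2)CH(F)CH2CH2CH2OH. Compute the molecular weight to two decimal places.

Element totals:
  C: 9
  H: 19
  F: 1
  I: 1
  N: 1
  O: 1
Molecular formula: C9H19FINO.
  M = 9(12.011) + 19(1.008) + 18.998 + 126.904 + 14.007 + 15.999
    = 108.099 + 19.152 + 18.998 + 126.904 + 14.007 + 15.999 = 303.159

303.16 g/mol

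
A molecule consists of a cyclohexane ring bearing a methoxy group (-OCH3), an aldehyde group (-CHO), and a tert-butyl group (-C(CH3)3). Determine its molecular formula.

C12H22O2

Atom tally by fragment:
  cyclohexane ring core → C:6 H:12
  (− 3 ring H displaced by substituents)
  + OCH3 → C:1 H:3 O:1
  + CHO → C:1 H:1 O:1
  + C(CH3)3 → C:4 H:9
Element totals:
  C: 12
  H: 22
  O: 2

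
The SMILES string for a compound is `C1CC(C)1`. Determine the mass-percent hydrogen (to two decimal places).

Atom tally by fragment:
  cyclopropane ring core → C:3 H:6
  (− 1 ring H displaced by substituents)
  + CH3 → C:1 H:3
Element totals:
  C: 4
  H: 8
Molecular formula: C4H8.
Molar mass = 56.108 g/mol.
Mass from H: 8 × 1.008 = 8.064 g/mol.
%H = 8.064 / 56.108 × 100 = 14.37%.

14.37%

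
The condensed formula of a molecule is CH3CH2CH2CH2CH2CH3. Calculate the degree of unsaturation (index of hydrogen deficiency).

0

Atom tally by fragment:
  CH3 → C:1 H:3
  CH2 → C:1 H:2
  CH2 → C:1 H:2
  CH2 → C:1 H:2
  CH2 → C:1 H:2
  CH3 → C:1 H:3
Element totals:
  C: 6
  H: 14
Molecular formula: C6H14.
DoU = (2C + 2 + N − H − X) / 2 = (2·6 + 2 + 0 − 14 − 0) / 2 = 0.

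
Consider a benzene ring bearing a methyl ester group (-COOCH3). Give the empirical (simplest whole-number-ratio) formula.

C4H4O

Atom tally by fragment:
  benzene ring core → C:6 H:6
  (− 1 ring H displaced by substituents)
  + COOCH3 → C:2 H:3 O:2
Element totals:
  C: 8
  H: 8
  O: 2
Molecular formula: C8H8O2.
gcd of subscripts = 2; dividing each by 2:
  C: 8/2 = 4
  H: 8/2 = 4
  O: 2/2 = 1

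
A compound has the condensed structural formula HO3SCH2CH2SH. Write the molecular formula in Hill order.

Element totals:
  C: 2
  H: 6
  O: 3
  S: 2

C2H6O3S2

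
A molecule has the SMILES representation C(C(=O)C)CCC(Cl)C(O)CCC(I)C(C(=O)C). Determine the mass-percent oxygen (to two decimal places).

12.35%

Atom tally by fragment:
  CH3COCH2 → C:3 H:5 O:1
  CH2 → C:1 H:2
  CH2 → C:1 H:2
  CH(Cl) → C:1 H:1 Cl:1
  CH(OH) → C:1 H:2 O:1
  CH2 → C:1 H:2
  CH2 → C:1 H:2
  CH(I) → C:1 H:1 I:1
  CH2COCH3 → C:3 H:5 O:1
Element totals:
  C: 13
  H: 22
  Cl: 1
  I: 1
  O: 3
Molecular formula: C13H22ClIO3.
Molar mass = 388.670 g/mol.
Mass from O: 3 × 15.999 = 47.997 g/mol.
%O = 47.997 / 388.670 × 100 = 12.35%.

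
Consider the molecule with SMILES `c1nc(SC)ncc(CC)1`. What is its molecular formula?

Atom tally by fragment:
  pyrimidine ring core → C:4 H:4 N:2
  (− 2 ring H displaced by substituents)
  + SCH3 → C:1 H:3 S:1
  + C2H5 → C:2 H:5
Element totals:
  C: 7
  H: 10
  N: 2
  S: 1

C7H10N2S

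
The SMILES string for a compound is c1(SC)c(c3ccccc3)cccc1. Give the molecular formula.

C13H12S

Atom tally by fragment:
  benzene ring core → C:6 H:6
  (− 2 ring H displaced by substituents)
  + SCH3 → C:1 H:3 S:1
  + C6H5 → C:6 H:5
Element totals:
  C: 13
  H: 12
  S: 1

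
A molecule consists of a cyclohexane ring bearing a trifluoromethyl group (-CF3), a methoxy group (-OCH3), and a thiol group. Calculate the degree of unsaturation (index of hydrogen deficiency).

Atom tally by fragment:
  cyclohexane ring core → C:6 H:12
  (− 3 ring H displaced by substituents)
  + CF3 → C:1 F:3
  + OCH3 → C:1 H:3 O:1
  + SH → S:1 H:1
Element totals:
  C: 8
  H: 13
  F: 3
  O: 1
  S: 1
Molecular formula: C8H13F3OS.
DoU = (2C + 2 + N − H − X) / 2 = (2·8 + 2 + 0 − 13 − 3) / 2 = 1.

1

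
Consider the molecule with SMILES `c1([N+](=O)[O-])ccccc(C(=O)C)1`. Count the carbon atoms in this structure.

Atom tally by fragment:
  benzene ring core → C:6 H:6
  (− 2 ring H displaced by substituents)
  + NO2 → N:1 O:2
  + COCH3 → C:2 H:3 O:1
Element totals:
  C: 8
  H: 7
  N: 1
  O: 3

8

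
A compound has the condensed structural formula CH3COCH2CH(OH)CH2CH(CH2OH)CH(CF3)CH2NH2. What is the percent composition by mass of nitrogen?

Atom tally by fragment:
  CH3COCH2 → C:3 H:5 O:1
  CH(OH) → C:1 H:2 O:1
  CH2 → C:1 H:2
  CH(CH2OH) → C:2 H:4 O:1
  CH(CF3) → C:2 H:1 F:3
  CH2NH2 → C:1 H:4 N:1
Element totals:
  C: 10
  H: 18
  F: 3
  N: 1
  O: 3
Molecular formula: C10H18F3NO3.
Molar mass = 257.252 g/mol.
Mass from N: 1 × 14.007 = 14.007 g/mol.
%N = 14.007 / 257.252 × 100 = 5.44%.

5.44%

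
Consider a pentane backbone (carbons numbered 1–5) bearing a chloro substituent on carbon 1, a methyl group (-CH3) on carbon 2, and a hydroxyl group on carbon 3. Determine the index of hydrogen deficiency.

0

Atom tally by fragment:
  ClCH2 → C:1 H:2 Cl:1
  CH(CH3) → C:2 H:4
  CH(OH) → C:1 H:2 O:1
  CH2 → C:1 H:2
  CH3 → C:1 H:3
Element totals:
  C: 6
  H: 13
  Cl: 1
  O: 1
Molecular formula: C6H13ClO.
DoU = (2C + 2 + N − H − X) / 2 = (2·6 + 2 + 0 − 13 − 1) / 2 = 0.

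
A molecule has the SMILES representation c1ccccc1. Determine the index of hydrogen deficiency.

Atom tally by fragment:
  benzene ring core → C:6 H:6
Element totals:
  C: 6
  H: 6
Molecular formula: C6H6.
DoU = (2C + 2 + N − H − X) / 2 = (2·6 + 2 + 0 − 6 − 0) / 2 = 4.

4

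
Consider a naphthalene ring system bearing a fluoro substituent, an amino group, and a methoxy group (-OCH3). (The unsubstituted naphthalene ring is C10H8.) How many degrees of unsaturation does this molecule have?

7

Atom tally by fragment:
  naphthalene ring system core → C:10 H:8
  (− 3 ring H displaced by substituents)
  + F → F:1
  + NH2 → N:1 H:2
  + OCH3 → C:1 H:3 O:1
Element totals:
  C: 11
  H: 10
  F: 1
  N: 1
  O: 1
Molecular formula: C11H10FNO.
DoU = (2C + 2 + N − H − X) / 2 = (2·11 + 2 + 1 − 10 − 1) / 2 = 7.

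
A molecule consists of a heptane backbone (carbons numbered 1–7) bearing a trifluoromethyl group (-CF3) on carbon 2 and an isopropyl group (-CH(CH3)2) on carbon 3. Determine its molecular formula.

Atom tally by fragment:
  CH3 → C:1 H:3
  CH(CF3) → C:2 H:1 F:3
  CH(CH(CH3)2) → C:4 H:8
  CH2 → C:1 H:2
  CH2 → C:1 H:2
  CH2 → C:1 H:2
  CH3 → C:1 H:3
Element totals:
  C: 11
  H: 21
  F: 3

C11H21F3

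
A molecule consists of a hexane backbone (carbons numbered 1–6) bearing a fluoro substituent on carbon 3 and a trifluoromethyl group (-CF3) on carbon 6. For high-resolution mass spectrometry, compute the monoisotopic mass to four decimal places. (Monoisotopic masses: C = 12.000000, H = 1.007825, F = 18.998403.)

Atom tally by fragment:
  CH3 → C:1 H:3
  CH2 → C:1 H:2
  CH(F) → C:1 H:1 F:1
  CH2 → C:1 H:2
  CH2 → C:1 H:2
  CH2CF3 → C:2 H:2 F:3
Element totals:
  C: 7
  H: 12
  F: 4
Molecular formula: C7H12F4.
  M = 7(12.0) + 12(1.007825) + 4(18.998403)
    = 84.000000 + 12.093900 + 75.993612 = 172.087512

172.0875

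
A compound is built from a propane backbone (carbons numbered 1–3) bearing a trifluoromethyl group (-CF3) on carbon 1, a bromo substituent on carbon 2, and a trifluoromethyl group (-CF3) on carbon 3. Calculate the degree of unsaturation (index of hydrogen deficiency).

0

Atom tally by fragment:
  F3CCH2 → C:2 H:2 F:3
  CH(Br) → C:1 H:1 Br:1
  CH2CF3 → C:2 H:2 F:3
Element totals:
  C: 5
  H: 5
  Br: 1
  F: 6
Molecular formula: C5H5BrF6.
DoU = (2C + 2 + N − H − X) / 2 = (2·5 + 2 + 0 − 5 − 7) / 2 = 0.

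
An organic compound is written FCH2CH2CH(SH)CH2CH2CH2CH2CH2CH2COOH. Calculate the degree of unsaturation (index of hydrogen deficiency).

Atom tally by fragment:
  FCH2 → C:1 H:2 F:1
  CH2 → C:1 H:2
  CH(SH) → C:1 H:2 S:1
  CH2 → C:1 H:2
  CH2 → C:1 H:2
  CH2 → C:1 H:2
  CH2 → C:1 H:2
  CH2 → C:1 H:2
  CH2COOH → C:2 H:3 O:2
Element totals:
  C: 10
  H: 19
  F: 1
  O: 2
  S: 1
Molecular formula: C10H19FO2S.
DoU = (2C + 2 + N − H − X) / 2 = (2·10 + 2 + 0 − 19 − 1) / 2 = 1.

1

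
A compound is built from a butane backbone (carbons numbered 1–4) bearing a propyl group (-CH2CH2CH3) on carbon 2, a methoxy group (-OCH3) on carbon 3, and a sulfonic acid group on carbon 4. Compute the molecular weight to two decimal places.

210.29 g/mol

Atom tally by fragment:
  CH3 → C:1 H:3
  CH(CH2CH2CH3) → C:4 H:8
  CH(OCH3) → C:2 H:4 O:1
  CH2SO3H → C:1 H:3 S:1 O:3
Element totals:
  C: 8
  H: 18
  O: 4
  S: 1
Molecular formula: C8H18O4S.
  M = 8(12.011) + 18(1.008) + 4(15.999) + 32.06
    = 96.088 + 18.144 + 63.996 + 32.060 = 210.288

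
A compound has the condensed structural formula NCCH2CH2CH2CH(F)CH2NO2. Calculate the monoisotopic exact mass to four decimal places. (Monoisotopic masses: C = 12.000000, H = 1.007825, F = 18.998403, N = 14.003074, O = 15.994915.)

160.0648

Element totals:
  C: 6
  H: 9
  F: 1
  N: 2
  O: 2
Molecular formula: C6H9FN2O2.
  M = 6(12.0) + 9(1.007825) + 18.998403 + 2(14.003074) + 2(15.994915)
    = 72.000000 + 9.070425 + 18.998403 + 28.006148 + 31.989830 = 160.064806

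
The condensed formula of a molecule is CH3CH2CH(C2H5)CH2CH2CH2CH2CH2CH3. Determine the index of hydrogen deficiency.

Atom tally by fragment:
  CH3 → C:1 H:3
  CH2 → C:1 H:2
  CH(C2H5) → C:3 H:6
  CH2 → C:1 H:2
  CH2 → C:1 H:2
  CH2 → C:1 H:2
  CH2 → C:1 H:2
  CH2 → C:1 H:2
  CH3 → C:1 H:3
Element totals:
  C: 11
  H: 24
Molecular formula: C11H24.
DoU = (2C + 2 + N − H − X) / 2 = (2·11 + 2 + 0 − 24 − 0) / 2 = 0.

0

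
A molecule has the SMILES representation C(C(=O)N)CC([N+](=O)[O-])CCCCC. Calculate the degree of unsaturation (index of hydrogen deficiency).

2

Atom tally by fragment:
  H2NOCCH2 → C:2 H:4 O:1 N:1
  CH2 → C:1 H:2
  CH(NO2) → C:1 H:1 N:1 O:2
  CH2 → C:1 H:2
  CH2 → C:1 H:2
  CH2 → C:1 H:2
  CH2 → C:1 H:2
  CH3 → C:1 H:3
Element totals:
  C: 9
  H: 18
  N: 2
  O: 3
Molecular formula: C9H18N2O3.
DoU = (2C + 2 + N − H − X) / 2 = (2·9 + 2 + 2 − 18 − 0) / 2 = 2.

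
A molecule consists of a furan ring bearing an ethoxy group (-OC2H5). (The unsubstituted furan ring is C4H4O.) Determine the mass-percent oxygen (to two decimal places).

Atom tally by fragment:
  furan ring core → C:4 H:4 O:1
  (− 1 ring H displaced by substituents)
  + OC2H5 → C:2 H:5 O:1
Element totals:
  C: 6
  H: 8
  O: 2
Molecular formula: C6H8O2.
Molar mass = 112.128 g/mol.
Mass from O: 2 × 15.999 = 31.998 g/mol.
%O = 31.998 / 112.128 × 100 = 28.54%.

28.54%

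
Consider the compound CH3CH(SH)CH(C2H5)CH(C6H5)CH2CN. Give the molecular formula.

Element totals:
  C: 14
  H: 19
  N: 1
  S: 1

C14H19NS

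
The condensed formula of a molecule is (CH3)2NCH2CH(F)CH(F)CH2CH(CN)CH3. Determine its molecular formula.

C9H16F2N2

Element totals:
  C: 9
  H: 16
  F: 2
  N: 2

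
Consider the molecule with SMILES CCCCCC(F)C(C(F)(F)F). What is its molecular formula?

C8H14F4

Atom tally by fragment:
  CH3 → C:1 H:3
  CH2 → C:1 H:2
  CH2 → C:1 H:2
  CH2 → C:1 H:2
  CH2 → C:1 H:2
  CH(F) → C:1 H:1 F:1
  CH2CF3 → C:2 H:2 F:3
Element totals:
  C: 8
  H: 14
  F: 4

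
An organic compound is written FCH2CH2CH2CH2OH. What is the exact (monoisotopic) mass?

Element totals:
  C: 4
  H: 9
  F: 1
  O: 1
Molecular formula: C4H9FO.
  M = 4(12.0) + 9(1.007825) + 18.998403 + 15.994915
    = 48.000000 + 9.070425 + 18.998403 + 15.994915 = 92.063743

92.0637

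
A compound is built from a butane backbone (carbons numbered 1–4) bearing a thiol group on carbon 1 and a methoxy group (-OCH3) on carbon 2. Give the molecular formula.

Atom tally by fragment:
  HSCH2 → C:1 H:3 S:1
  CH(OCH3) → C:2 H:4 O:1
  CH2 → C:1 H:2
  CH3 → C:1 H:3
Element totals:
  C: 5
  H: 12
  O: 1
  S: 1

C5H12OS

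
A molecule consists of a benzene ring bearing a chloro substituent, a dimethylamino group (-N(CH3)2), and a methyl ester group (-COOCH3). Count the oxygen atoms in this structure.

Atom tally by fragment:
  benzene ring core → C:6 H:6
  (− 3 ring H displaced by substituents)
  + Cl → Cl:1
  + N(CH3)2 → N:1 C:2 H:6
  + COOCH3 → C:2 H:3 O:2
Element totals:
  C: 10
  H: 12
  Cl: 1
  N: 1
  O: 2

2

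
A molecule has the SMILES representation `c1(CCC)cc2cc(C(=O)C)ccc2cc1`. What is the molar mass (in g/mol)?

212.29 g/mol

Atom tally by fragment:
  naphthalene ring system core → C:10 H:8
  (− 2 ring H displaced by substituents)
  + CH2CH2CH3 → C:3 H:7
  + COCH3 → C:2 H:3 O:1
Element totals:
  C: 15
  H: 16
  O: 1
Molecular formula: C15H16O.
  M = 15(12.011) + 16(1.008) + 15.999
    = 180.165 + 16.128 + 15.999 = 212.292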